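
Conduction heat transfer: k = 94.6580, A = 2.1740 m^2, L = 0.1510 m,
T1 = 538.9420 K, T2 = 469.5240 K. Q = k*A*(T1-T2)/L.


dT = 69.4180 K
Q = 94.6580 * 2.1740 * 69.4180 / 0.1510 = 94604.5477 W

94604.5477 W


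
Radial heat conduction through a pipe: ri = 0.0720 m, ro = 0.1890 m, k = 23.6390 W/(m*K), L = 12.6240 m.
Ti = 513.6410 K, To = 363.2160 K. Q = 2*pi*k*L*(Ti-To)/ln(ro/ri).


dT = 150.4250 K
ln(ro/ri) = 0.9651
Q = 2*pi*23.6390*12.6240*150.4250 / 0.9651 = 292255.2061 W

292255.2061 W


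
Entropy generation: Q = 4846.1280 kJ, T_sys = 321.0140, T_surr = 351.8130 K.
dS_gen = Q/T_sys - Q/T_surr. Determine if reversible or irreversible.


dS_sys = 4846.1280/321.0140 = 15.0963 kJ/K
dS_surr = -4846.1280/351.8130 = -13.7747 kJ/K
dS_gen = 15.0963 - 13.7747 = 1.3216 kJ/K (irreversible)

dS_gen = 1.3216 kJ/K, irreversible


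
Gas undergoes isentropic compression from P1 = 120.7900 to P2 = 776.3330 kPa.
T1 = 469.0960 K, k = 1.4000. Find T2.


(k-1)/k = 0.2857
(P2/P1)^exp = 1.7016
T2 = 469.0960 * 1.7016 = 798.2221 K

798.2221 K


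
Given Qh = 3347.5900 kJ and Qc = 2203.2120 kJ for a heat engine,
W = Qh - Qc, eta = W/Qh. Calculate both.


W = 3347.5900 - 2203.2120 = 1144.3780 kJ
eta = 1144.3780 / 3347.5900 = 0.3419 = 34.1851%

W = 1144.3780 kJ, eta = 34.1851%


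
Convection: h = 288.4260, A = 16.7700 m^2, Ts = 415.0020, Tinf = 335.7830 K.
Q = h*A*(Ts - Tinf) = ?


dT = 79.2190 K
Q = 288.4260 * 16.7700 * 79.2190 = 383174.6996 W

383174.6996 W


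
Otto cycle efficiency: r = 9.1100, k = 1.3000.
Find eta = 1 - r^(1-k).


r^(k-1) = 1.9402
eta = 1 - 1/1.9402 = 0.4846 = 48.4600%

48.4600%


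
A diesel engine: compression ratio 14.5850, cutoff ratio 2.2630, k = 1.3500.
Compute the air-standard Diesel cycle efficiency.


r^(k-1) = 2.5549
rc^k = 3.0118
eta = 0.5382 = 53.8175%

53.8175%


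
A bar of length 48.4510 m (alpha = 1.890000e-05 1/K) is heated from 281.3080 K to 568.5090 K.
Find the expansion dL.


dT = 287.2010 K
dL = 1.890000e-05 * 48.4510 * 287.2010 = 0.262997 m
L_final = 48.713997 m

dL = 0.262997 m


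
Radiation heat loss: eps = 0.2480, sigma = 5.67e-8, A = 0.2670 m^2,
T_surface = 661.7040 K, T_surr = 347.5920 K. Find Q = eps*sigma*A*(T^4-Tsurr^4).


T^4 = 1.9171e+11
Tsurr^4 = 1.4598e+10
Q = 0.2480 * 5.67e-8 * 0.2670 * 1.7712e+11 = 664.9765 W

664.9765 W


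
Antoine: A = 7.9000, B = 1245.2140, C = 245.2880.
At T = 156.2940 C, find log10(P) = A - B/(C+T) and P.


C+T = 401.5820
B/(C+T) = 3.1008
log10(P) = 7.9000 - 3.1008 = 4.7992
P = 10^4.7992 = 62983.7553 mmHg

62983.7553 mmHg


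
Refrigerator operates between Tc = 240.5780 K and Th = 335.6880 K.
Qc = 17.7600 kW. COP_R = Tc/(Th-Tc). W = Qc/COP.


COP = 240.5780 / 95.1100 = 2.5295
W = 17.7600 / 2.5295 = 7.0212 kW

COP = 2.5295, W = 7.0212 kW


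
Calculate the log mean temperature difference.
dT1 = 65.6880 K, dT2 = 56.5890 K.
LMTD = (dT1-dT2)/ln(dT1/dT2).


dT1/dT2 = 1.1608
ln(dT1/dT2) = 0.1491
LMTD = 9.0990 / 0.1491 = 61.0255 K

61.0255 K


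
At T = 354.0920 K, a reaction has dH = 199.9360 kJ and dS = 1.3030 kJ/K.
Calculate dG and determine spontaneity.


T*dS = 354.0920 * 1.3030 = 461.3819 kJ
dG = 199.9360 - 461.3819 = -261.4459 kJ (spontaneous)

dG = -261.4459 kJ, spontaneous


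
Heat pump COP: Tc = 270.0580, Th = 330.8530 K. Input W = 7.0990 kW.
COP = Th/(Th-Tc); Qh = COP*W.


COP = 330.8530 / 60.7950 = 5.4421
Qh = 5.4421 * 7.0990 = 38.6335 kW

COP = 5.4421, Qh = 38.6335 kW


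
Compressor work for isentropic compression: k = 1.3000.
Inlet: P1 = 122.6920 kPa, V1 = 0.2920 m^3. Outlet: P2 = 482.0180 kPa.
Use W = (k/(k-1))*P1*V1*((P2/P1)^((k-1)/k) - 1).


(k-1)/k = 0.2308
(P2/P1)^exp = 1.3713
W = 4.3333 * 122.6920 * 0.2920 * (1.3713 - 1) = 57.6437 kJ

57.6437 kJ


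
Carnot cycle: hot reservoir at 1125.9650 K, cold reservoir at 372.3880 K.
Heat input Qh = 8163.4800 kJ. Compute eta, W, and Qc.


eta = 1 - 372.3880/1125.9650 = 0.6693
W = 0.6693 * 8163.4800 = 5463.5897 kJ
Qc = 8163.4800 - 5463.5897 = 2699.8903 kJ

eta = 66.9272%, W = 5463.5897 kJ, Qc = 2699.8903 kJ


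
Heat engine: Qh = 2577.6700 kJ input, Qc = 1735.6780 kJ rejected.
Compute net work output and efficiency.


W = 2577.6700 - 1735.6780 = 841.9920 kJ
eta = 841.9920 / 2577.6700 = 0.3266 = 32.6648%

W = 841.9920 kJ, eta = 32.6648%


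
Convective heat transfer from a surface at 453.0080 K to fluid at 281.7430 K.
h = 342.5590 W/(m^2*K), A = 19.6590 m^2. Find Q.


dT = 171.2650 K
Q = 342.5590 * 19.6590 * 171.2650 = 1153361.4295 W

1153361.4295 W


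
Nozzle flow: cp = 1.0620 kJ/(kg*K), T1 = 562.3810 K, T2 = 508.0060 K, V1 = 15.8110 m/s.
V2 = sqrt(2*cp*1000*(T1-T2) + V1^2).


dT = 54.3750 K
2*cp*1000*dT = 115492.5000
V1^2 = 249.9877
V2 = sqrt(115742.4877) = 340.2095 m/s

340.2095 m/s


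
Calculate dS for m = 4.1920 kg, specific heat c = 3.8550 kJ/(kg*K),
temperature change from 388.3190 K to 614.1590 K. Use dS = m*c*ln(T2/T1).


T2/T1 = 1.5816
ln(T2/T1) = 0.4584
dS = 4.1920 * 3.8550 * 0.4584 = 7.4082 kJ/K

7.4082 kJ/K


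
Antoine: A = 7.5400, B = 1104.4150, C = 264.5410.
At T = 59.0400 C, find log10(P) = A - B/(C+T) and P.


C+T = 323.5810
B/(C+T) = 3.4131
log10(P) = 7.5400 - 3.4131 = 4.1269
P = 10^4.1269 = 13393.6169 mmHg

13393.6169 mmHg


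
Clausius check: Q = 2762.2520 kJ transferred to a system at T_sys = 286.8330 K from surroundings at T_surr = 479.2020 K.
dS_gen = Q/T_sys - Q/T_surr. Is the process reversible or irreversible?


dS_sys = 2762.2520/286.8330 = 9.6302 kJ/K
dS_surr = -2762.2520/479.2020 = -5.7643 kJ/K
dS_gen = 9.6302 - 5.7643 = 3.8659 kJ/K (irreversible)

dS_gen = 3.8659 kJ/K, irreversible


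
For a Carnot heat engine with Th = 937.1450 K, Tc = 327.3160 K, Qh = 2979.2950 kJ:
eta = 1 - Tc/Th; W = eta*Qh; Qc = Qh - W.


eta = 1 - 327.3160/937.1450 = 0.6507
W = 0.6507 * 2979.2950 = 1938.7187 kJ
Qc = 2979.2950 - 1938.7187 = 1040.5763 kJ

eta = 65.0731%, W = 1938.7187 kJ, Qc = 1040.5763 kJ


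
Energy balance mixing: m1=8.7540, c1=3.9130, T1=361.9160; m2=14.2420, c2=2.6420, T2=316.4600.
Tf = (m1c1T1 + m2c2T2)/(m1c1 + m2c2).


num = 24304.7718
den = 71.8818
Tf = 338.1215 K

338.1215 K


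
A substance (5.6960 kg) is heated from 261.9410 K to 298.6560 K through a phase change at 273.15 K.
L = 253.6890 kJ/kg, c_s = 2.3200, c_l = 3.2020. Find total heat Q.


Q1 (sensible, solid) = 5.6960 * 2.3200 * 11.2090 = 148.1238 kJ
Q2 (latent) = 5.6960 * 253.6890 = 1445.0125 kJ
Q3 (sensible, liquid) = 5.6960 * 3.2020 * 25.5060 = 465.1935 kJ
Q_total = 2058.3299 kJ

2058.3299 kJ


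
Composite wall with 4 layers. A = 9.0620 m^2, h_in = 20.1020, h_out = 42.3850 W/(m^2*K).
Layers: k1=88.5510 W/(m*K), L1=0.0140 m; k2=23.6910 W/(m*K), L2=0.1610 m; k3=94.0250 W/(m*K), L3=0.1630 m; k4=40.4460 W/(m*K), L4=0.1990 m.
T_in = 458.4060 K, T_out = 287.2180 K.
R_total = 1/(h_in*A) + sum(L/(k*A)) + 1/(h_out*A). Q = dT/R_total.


R_conv_in = 1/(20.1020*9.0620) = 0.0055
R_1 = 0.0140/(88.5510*9.0620) = 1.7447e-05
R_2 = 0.1610/(23.6910*9.0620) = 0.0007
R_3 = 0.1630/(94.0250*9.0620) = 0.0002
R_4 = 0.1990/(40.4460*9.0620) = 0.0005
R_conv_out = 1/(42.3850*9.0620) = 0.0026
R_total = 0.0096 K/W
Q = 171.1880 / 0.0096 = 17841.9279 W

R_total = 0.0096 K/W, Q = 17841.9279 W


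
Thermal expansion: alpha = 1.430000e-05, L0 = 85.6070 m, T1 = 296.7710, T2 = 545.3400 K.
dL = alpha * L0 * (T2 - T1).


dT = 248.5690 K
dL = 1.430000e-05 * 85.6070 * 248.5690 = 0.304293 m
L_final = 85.911293 m

dL = 0.304293 m


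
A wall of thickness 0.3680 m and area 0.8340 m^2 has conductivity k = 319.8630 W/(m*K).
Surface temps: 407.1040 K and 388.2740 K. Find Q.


dT = 18.8300 K
Q = 319.8630 * 0.8340 * 18.8300 / 0.3680 = 13649.9971 W

13649.9971 W


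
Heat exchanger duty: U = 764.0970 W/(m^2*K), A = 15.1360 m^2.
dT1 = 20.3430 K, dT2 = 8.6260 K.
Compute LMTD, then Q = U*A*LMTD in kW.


LMTD = 13.6569 K
Q = 764.0970 * 15.1360 * 13.6569 = 157946.8761 W = 157.9469 kW

157.9469 kW


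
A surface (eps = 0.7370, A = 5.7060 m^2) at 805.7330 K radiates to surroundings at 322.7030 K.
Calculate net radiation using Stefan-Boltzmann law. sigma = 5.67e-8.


T^4 = 4.2147e+11
Tsurr^4 = 1.0845e+10
Q = 0.7370 * 5.67e-8 * 5.7060 * 4.1062e+11 = 97909.7738 W

97909.7738 W


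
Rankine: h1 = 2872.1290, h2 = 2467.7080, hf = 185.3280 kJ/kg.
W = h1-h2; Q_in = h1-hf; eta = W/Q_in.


W = 404.4210 kJ/kg
Q_in = 2686.8010 kJ/kg
eta = 0.1505 = 15.0521%

eta = 15.0521%


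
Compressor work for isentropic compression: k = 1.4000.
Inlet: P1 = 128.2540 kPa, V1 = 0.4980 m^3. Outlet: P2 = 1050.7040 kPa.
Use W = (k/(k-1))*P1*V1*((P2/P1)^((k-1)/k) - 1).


(k-1)/k = 0.2857
(P2/P1)^exp = 1.8238
W = 3.5000 * 128.2540 * 0.4980 * (1.8238 - 1) = 184.1549 kJ

184.1549 kJ


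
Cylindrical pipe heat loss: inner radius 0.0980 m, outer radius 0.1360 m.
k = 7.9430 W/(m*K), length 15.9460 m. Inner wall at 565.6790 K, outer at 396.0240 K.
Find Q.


dT = 169.6550 K
ln(ro/ri) = 0.3277
Q = 2*pi*7.9430*15.9460*169.6550 / 0.3277 = 412024.5581 W

412024.5581 W


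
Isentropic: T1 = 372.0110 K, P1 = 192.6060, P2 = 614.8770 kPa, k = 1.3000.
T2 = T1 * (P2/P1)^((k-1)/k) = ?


(k-1)/k = 0.2308
(P2/P1)^exp = 1.3072
T2 = 372.0110 * 1.3072 = 486.2849 K

486.2849 K


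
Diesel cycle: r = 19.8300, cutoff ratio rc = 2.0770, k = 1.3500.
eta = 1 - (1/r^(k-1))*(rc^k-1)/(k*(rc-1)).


r^(k-1) = 2.8449
rc^k = 2.6825
eta = 0.5932 = 59.3237%

59.3237%


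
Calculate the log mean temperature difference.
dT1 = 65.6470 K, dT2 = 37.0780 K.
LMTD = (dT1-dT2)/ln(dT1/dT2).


dT1/dT2 = 1.7705
ln(dT1/dT2) = 0.5713
LMTD = 28.5690 / 0.5713 = 50.0098 K

50.0098 K


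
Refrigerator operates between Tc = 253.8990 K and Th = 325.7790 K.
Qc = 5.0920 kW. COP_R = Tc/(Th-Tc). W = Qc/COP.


COP = 253.8990 / 71.8800 = 3.5323
W = 5.0920 / 3.5323 = 1.4416 kW

COP = 3.5323, W = 1.4416 kW


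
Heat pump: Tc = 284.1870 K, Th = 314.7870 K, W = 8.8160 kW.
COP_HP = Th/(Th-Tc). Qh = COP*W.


COP = 314.7870 / 30.6000 = 10.2872
Qh = 10.2872 * 8.8160 = 90.6916 kW

COP = 10.2872, Qh = 90.6916 kW


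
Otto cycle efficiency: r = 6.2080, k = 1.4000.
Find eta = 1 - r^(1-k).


r^(k-1) = 2.0758
eta = 1 - 1/2.0758 = 0.5183 = 51.8253%

51.8253%


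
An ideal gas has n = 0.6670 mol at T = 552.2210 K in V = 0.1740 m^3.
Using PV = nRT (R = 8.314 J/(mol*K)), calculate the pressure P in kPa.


P = nRT/V = 0.6670 * 8.314 * 552.2210 / 0.1740
= 3062.3073 / 0.1740 = 17599.4673 Pa = 17.5995 kPa

17.5995 kPa


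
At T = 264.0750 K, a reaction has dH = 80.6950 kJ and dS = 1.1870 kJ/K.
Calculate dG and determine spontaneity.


T*dS = 264.0750 * 1.1870 = 313.4570 kJ
dG = 80.6950 - 313.4570 = -232.7620 kJ (spontaneous)

dG = -232.7620 kJ, spontaneous


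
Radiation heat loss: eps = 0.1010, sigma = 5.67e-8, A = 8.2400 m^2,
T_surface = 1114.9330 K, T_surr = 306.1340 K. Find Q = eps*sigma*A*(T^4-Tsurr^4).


T^4 = 1.5452e+12
Tsurr^4 = 8.7831e+09
Q = 0.1010 * 5.67e-8 * 8.2400 * 1.5365e+12 = 72502.1973 W

72502.1973 W


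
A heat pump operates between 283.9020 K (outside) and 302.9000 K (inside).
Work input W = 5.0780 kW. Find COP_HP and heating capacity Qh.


COP = 302.9000 / 18.9980 = 15.9438
Qh = 15.9438 * 5.0780 = 80.9625 kW

COP = 15.9438, Qh = 80.9625 kW


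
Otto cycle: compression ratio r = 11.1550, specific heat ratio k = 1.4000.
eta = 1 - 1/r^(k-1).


r^(k-1) = 2.6241
eta = 1 - 1/2.6241 = 0.6189 = 61.8923%

61.8923%


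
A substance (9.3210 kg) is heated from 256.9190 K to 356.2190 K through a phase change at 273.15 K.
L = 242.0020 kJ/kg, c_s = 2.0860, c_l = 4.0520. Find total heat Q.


Q1 (sensible, solid) = 9.3210 * 2.0860 * 16.2310 = 315.5892 kJ
Q2 (latent) = 9.3210 * 242.0020 = 2255.7006 kJ
Q3 (sensible, liquid) = 9.3210 * 4.0520 * 83.0690 = 3137.4075 kJ
Q_total = 5708.6973 kJ

5708.6973 kJ


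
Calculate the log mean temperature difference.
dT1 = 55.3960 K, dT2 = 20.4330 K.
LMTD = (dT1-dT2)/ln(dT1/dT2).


dT1/dT2 = 2.7111
ln(dT1/dT2) = 0.9974
LMTD = 34.9630 / 0.9974 = 35.0557 K

35.0557 K


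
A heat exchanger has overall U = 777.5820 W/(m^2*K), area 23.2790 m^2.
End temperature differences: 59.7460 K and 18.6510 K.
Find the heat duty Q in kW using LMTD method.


LMTD = 35.2988 K
Q = 777.5820 * 23.2790 * 35.2988 = 638956.0462 W = 638.9560 kW

638.9560 kW


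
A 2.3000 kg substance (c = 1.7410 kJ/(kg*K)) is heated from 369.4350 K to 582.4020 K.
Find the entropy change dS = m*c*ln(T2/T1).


T2/T1 = 1.5765
ln(T2/T1) = 0.4552
dS = 2.3000 * 1.7410 * 0.4552 = 1.8227 kJ/K

1.8227 kJ/K


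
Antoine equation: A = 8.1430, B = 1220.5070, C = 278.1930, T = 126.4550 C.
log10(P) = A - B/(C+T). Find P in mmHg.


C+T = 404.6480
B/(C+T) = 3.0162
log10(P) = 8.1430 - 3.0162 = 5.1268
P = 10^5.1268 = 133900.1197 mmHg

133900.1197 mmHg


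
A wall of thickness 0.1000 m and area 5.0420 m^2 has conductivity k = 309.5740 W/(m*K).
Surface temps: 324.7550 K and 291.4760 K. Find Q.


dT = 33.2790 K
Q = 309.5740 * 5.0420 * 33.2790 / 0.1000 = 519442.6288 W

519442.6288 W


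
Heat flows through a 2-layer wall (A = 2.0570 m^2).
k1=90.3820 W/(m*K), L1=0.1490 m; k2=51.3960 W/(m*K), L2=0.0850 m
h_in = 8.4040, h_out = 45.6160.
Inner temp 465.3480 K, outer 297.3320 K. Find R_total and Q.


R_conv_in = 1/(8.4040*2.0570) = 0.0578
R_1 = 0.1490/(90.3820*2.0570) = 0.0008
R_2 = 0.0850/(51.3960*2.0570) = 0.0008
R_conv_out = 1/(45.6160*2.0570) = 0.0107
R_total = 0.0701 K/W
Q = 168.0160 / 0.0701 = 2396.4759 W

R_total = 0.0701 K/W, Q = 2396.4759 W


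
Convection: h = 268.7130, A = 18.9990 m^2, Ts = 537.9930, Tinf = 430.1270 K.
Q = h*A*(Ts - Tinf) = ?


dT = 107.8660 K
Q = 268.7130 * 18.9990 * 107.8660 = 550685.9477 W

550685.9477 W


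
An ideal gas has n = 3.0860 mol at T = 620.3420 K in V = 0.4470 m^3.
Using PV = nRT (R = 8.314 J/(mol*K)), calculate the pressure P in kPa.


P = nRT/V = 3.0860 * 8.314 * 620.3420 / 0.4470
= 15916.1172 / 0.4470 = 35606.5261 Pa = 35.6065 kPa

35.6065 kPa


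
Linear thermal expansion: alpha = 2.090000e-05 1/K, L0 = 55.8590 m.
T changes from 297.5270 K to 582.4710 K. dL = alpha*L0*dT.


dT = 284.9440 K
dL = 2.090000e-05 * 55.8590 * 284.9440 = 0.332659 m
L_final = 56.191659 m

dL = 0.332659 m


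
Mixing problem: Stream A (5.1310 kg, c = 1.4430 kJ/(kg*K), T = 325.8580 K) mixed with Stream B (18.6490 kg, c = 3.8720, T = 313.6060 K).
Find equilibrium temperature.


num = 25057.8165
den = 79.6130
Tf = 314.7454 K

314.7454 K


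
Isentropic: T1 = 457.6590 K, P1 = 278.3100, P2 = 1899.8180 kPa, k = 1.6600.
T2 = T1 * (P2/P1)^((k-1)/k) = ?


(k-1)/k = 0.3976
(P2/P1)^exp = 2.1462
T2 = 457.6590 * 2.1462 = 982.2119 K

982.2119 K


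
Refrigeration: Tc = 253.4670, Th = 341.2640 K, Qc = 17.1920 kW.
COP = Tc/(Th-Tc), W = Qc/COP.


COP = 253.4670 / 87.7970 = 2.8870
W = 17.1920 / 2.8870 = 5.9550 kW

COP = 2.8870, W = 5.9550 kW


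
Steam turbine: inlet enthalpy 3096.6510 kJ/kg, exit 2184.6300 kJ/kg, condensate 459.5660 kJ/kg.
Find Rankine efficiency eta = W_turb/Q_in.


W = 912.0210 kJ/kg
Q_in = 2637.0850 kJ/kg
eta = 0.3458 = 34.5844%

eta = 34.5844%


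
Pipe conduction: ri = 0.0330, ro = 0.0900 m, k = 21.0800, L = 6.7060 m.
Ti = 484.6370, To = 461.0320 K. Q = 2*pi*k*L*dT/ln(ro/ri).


dT = 23.6050 K
ln(ro/ri) = 1.0033
Q = 2*pi*21.0800*6.7060*23.6050 / 1.0033 = 20897.1136 W

20897.1136 W


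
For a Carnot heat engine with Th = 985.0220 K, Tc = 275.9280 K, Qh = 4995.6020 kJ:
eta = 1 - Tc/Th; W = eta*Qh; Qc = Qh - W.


eta = 1 - 275.9280/985.0220 = 0.7199
W = 0.7199 * 4995.6020 = 3596.2155 kJ
Qc = 4995.6020 - 3596.2155 = 1399.3865 kJ

eta = 71.9876%, W = 3596.2155 kJ, Qc = 1399.3865 kJ


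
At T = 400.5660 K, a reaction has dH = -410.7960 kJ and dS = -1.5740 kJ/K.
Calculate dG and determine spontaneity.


T*dS = 400.5660 * -1.5740 = -630.4909 kJ
dG = -410.7960 + 630.4909 = 219.6949 kJ (non-spontaneous)

dG = 219.6949 kJ, non-spontaneous


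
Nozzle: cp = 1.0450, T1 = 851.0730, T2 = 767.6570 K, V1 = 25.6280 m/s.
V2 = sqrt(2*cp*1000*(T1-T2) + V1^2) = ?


dT = 83.4160 K
2*cp*1000*dT = 174339.4400
V1^2 = 656.7944
V2 = sqrt(174996.2344) = 418.3255 m/s

418.3255 m/s


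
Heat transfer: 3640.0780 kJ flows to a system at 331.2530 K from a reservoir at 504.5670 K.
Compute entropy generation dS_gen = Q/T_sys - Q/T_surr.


dS_sys = 3640.0780/331.2530 = 10.9888 kJ/K
dS_surr = -3640.0780/504.5670 = -7.2143 kJ/K
dS_gen = 10.9888 - 7.2143 = 3.7746 kJ/K (irreversible)

dS_gen = 3.7746 kJ/K, irreversible


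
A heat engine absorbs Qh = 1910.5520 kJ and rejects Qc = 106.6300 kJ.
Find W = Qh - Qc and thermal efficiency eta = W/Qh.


W = 1910.5520 - 106.6300 = 1803.9220 kJ
eta = 1803.9220 / 1910.5520 = 0.9442 = 94.4189%

W = 1803.9220 kJ, eta = 94.4189%


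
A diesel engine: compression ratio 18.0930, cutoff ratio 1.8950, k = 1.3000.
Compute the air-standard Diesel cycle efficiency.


r^(k-1) = 2.3837
rc^k = 2.2956
eta = 0.5329 = 53.2863%

53.2863%


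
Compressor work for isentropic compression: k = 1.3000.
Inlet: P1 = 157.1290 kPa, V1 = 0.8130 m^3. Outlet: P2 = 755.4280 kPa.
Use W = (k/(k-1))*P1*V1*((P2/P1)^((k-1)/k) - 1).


(k-1)/k = 0.2308
(P2/P1)^exp = 1.4367
W = 4.3333 * 157.1290 * 0.8130 * (1.4367 - 1) = 241.7492 kJ

241.7492 kJ


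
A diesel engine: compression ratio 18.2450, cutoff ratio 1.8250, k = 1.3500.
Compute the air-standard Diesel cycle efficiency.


r^(k-1) = 2.7631
rc^k = 2.2527
eta = 0.5929 = 59.2937%

59.2937%


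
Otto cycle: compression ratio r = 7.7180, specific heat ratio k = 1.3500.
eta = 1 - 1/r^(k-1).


r^(k-1) = 2.0447
eta = 1 - 1/2.0447 = 0.5109 = 51.0927%

51.0927%


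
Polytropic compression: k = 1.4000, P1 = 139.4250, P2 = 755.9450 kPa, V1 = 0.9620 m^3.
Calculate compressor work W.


(k-1)/k = 0.2857
(P2/P1)^exp = 1.6209
W = 3.5000 * 139.4250 * 0.9620 * (1.6209 - 1) = 291.4791 kJ

291.4791 kJ


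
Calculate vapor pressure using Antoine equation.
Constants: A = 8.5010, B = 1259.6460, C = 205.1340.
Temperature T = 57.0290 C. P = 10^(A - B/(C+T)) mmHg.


C+T = 262.1630
B/(C+T) = 4.8048
log10(P) = 8.5010 - 4.8048 = 3.6962
P = 10^3.6962 = 4967.9830 mmHg

4967.9830 mmHg


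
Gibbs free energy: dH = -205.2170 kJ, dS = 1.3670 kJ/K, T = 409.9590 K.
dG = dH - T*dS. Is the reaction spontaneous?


T*dS = 409.9590 * 1.3670 = 560.4140 kJ
dG = -205.2170 - 560.4140 = -765.6310 kJ (spontaneous)

dG = -765.6310 kJ, spontaneous


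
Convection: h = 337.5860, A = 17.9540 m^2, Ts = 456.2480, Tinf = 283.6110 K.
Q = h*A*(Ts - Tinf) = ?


dT = 172.6370 K
Q = 337.5860 * 17.9540 * 172.6370 = 1046356.1447 W

1046356.1447 W


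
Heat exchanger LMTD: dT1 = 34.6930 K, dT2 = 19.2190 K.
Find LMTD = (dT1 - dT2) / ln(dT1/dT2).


dT1/dT2 = 1.8051
ln(dT1/dT2) = 0.5906
LMTD = 15.4740 / 0.5906 = 26.1988 K

26.1988 K


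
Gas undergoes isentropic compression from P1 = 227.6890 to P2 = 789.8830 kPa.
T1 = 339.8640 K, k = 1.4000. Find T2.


(k-1)/k = 0.2857
(P2/P1)^exp = 1.4268
T2 = 339.8640 * 1.4268 = 484.9020 K

484.9020 K


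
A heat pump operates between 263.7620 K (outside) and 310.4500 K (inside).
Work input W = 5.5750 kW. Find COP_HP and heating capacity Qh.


COP = 310.4500 / 46.6880 = 6.6495
Qh = 6.6495 * 5.5750 = 37.0707 kW

COP = 6.6495, Qh = 37.0707 kW


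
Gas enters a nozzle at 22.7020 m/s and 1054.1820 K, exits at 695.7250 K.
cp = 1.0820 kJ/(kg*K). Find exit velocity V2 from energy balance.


dT = 358.4570 K
2*cp*1000*dT = 775700.9480
V1^2 = 515.3808
V2 = sqrt(776216.3288) = 881.0314 m/s

881.0314 m/s


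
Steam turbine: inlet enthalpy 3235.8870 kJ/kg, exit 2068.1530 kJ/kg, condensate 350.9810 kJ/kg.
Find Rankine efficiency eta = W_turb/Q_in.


W = 1167.7340 kJ/kg
Q_in = 2884.9060 kJ/kg
eta = 0.4048 = 40.4774%

eta = 40.4774%


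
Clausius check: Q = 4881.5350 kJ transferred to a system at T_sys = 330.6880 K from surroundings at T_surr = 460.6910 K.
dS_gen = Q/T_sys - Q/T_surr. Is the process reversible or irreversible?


dS_sys = 4881.5350/330.6880 = 14.7618 kJ/K
dS_surr = -4881.5350/460.6910 = -10.5961 kJ/K
dS_gen = 14.7618 - 10.5961 = 4.1656 kJ/K (irreversible)

dS_gen = 4.1656 kJ/K, irreversible


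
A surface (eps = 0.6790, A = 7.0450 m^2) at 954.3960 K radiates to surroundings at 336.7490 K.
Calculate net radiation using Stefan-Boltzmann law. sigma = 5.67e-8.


T^4 = 8.2969e+11
Tsurr^4 = 1.2860e+10
Q = 0.6790 * 5.67e-8 * 7.0450 * 8.1683e+11 = 221546.2084 W

221546.2084 W


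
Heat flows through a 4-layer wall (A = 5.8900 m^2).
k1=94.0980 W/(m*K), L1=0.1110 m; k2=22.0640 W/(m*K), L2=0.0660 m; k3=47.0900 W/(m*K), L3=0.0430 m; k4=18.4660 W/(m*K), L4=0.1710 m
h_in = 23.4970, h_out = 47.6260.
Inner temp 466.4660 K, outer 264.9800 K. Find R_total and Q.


R_conv_in = 1/(23.4970*5.8900) = 0.0072
R_1 = 0.1110/(94.0980*5.8900) = 0.0002
R_2 = 0.0660/(22.0640*5.8900) = 0.0005
R_3 = 0.0430/(47.0900*5.8900) = 0.0002
R_4 = 0.1710/(18.4660*5.8900) = 0.0016
R_conv_out = 1/(47.6260*5.8900) = 0.0036
R_total = 0.0132 K/W
Q = 201.4860 / 0.0132 = 15234.3297 W

R_total = 0.0132 K/W, Q = 15234.3297 W


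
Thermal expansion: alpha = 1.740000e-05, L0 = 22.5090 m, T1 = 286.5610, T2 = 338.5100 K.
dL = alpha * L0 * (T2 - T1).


dT = 51.9490 K
dL = 1.740000e-05 * 22.5090 * 51.9490 = 0.020346 m
L_final = 22.529346 m

dL = 0.020346 m


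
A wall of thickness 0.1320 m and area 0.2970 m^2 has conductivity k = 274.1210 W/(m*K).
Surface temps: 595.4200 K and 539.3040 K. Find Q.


dT = 56.1160 K
Q = 274.1210 * 0.2970 * 56.1160 / 0.1320 = 34610.7916 W

34610.7916 W


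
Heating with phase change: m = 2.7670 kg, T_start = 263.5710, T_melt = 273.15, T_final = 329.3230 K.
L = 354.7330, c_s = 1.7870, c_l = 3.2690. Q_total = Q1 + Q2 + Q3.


Q1 (sensible, solid) = 2.7670 * 1.7870 * 9.5790 = 47.3646 kJ
Q2 (latent) = 2.7670 * 354.7330 = 981.5462 kJ
Q3 (sensible, liquid) = 2.7670 * 3.2690 * 56.1730 = 508.1029 kJ
Q_total = 1537.0137 kJ

1537.0137 kJ


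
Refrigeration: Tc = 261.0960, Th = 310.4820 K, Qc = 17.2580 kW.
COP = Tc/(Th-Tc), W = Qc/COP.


COP = 261.0960 / 49.3860 = 5.2868
W = 17.2580 / 5.2868 = 3.2643 kW

COP = 5.2868, W = 3.2643 kW


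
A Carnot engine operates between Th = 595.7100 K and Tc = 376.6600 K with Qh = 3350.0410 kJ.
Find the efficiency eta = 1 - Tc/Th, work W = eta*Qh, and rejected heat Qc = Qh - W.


eta = 1 - 376.6600/595.7100 = 0.3677
W = 0.3677 * 3350.0410 = 1231.8519 kJ
Qc = 3350.0410 - 1231.8519 = 2118.1891 kJ

eta = 36.7712%, W = 1231.8519 kJ, Qc = 2118.1891 kJ


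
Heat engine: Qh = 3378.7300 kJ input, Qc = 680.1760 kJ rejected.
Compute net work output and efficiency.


W = 3378.7300 - 680.1760 = 2698.5540 kJ
eta = 2698.5540 / 3378.7300 = 0.7987 = 79.8689%

W = 2698.5540 kJ, eta = 79.8689%


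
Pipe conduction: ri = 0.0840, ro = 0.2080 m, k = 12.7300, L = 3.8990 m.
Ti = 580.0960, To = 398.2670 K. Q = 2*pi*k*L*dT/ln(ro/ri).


dT = 181.8290 K
ln(ro/ri) = 0.9067
Q = 2*pi*12.7300*3.8990*181.8290 / 0.9067 = 62538.9879 W

62538.9879 W


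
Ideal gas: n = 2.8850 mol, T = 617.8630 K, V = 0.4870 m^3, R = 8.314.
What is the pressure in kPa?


P = nRT/V = 2.8850 * 8.314 * 617.8630 / 0.4870
= 14819.9940 / 0.4870 = 30431.1991 Pa = 30.4312 kPa

30.4312 kPa


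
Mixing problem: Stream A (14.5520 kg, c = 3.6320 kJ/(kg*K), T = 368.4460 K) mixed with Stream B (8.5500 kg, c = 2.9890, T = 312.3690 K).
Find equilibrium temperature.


num = 27456.3129
den = 78.4088
Tf = 350.1687 K

350.1687 K


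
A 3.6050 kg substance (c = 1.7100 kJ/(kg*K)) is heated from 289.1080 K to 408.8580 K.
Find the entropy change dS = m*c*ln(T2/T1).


T2/T1 = 1.4142
ln(T2/T1) = 0.3466
dS = 3.6050 * 1.7100 * 0.3466 = 2.1364 kJ/K

2.1364 kJ/K


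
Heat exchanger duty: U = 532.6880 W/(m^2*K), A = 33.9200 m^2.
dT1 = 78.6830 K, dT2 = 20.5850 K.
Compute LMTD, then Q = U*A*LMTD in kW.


LMTD = 43.3288 K
Q = 532.6880 * 33.9200 * 43.3288 = 782897.7722 W = 782.8978 kW

782.8978 kW


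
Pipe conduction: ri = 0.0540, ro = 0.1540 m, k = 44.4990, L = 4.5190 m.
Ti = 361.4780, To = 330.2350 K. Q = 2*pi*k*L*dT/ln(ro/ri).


dT = 31.2430 K
ln(ro/ri) = 1.0480
Q = 2*pi*44.4990*4.5190*31.2430 / 1.0480 = 37668.3796 W

37668.3796 W


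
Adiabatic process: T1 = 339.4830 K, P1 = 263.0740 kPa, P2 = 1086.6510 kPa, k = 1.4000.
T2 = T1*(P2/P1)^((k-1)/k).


(k-1)/k = 0.2857
(P2/P1)^exp = 1.4997
T2 = 339.4830 * 1.4997 = 509.1216 K

509.1216 K


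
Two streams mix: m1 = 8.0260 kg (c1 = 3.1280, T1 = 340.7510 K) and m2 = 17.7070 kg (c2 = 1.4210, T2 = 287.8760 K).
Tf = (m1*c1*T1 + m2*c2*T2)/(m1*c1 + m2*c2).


num = 15798.0999
den = 50.2670
Tf = 314.2839 K

314.2839 K


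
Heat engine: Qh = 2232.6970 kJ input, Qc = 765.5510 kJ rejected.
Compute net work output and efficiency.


W = 2232.6970 - 765.5510 = 1467.1460 kJ
eta = 1467.1460 / 2232.6970 = 0.6571 = 65.7118%

W = 1467.1460 kJ, eta = 65.7118%


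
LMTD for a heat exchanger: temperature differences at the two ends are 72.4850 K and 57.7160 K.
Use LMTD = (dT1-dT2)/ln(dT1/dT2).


dT1/dT2 = 1.2559
ln(dT1/dT2) = 0.2278
LMTD = 14.7690 / 0.2278 = 64.8203 K

64.8203 K


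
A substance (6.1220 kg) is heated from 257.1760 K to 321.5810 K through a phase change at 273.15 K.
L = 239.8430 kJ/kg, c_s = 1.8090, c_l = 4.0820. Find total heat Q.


Q1 (sensible, solid) = 6.1220 * 1.8090 * 15.9740 = 176.9072 kJ
Q2 (latent) = 6.1220 * 239.8430 = 1468.3188 kJ
Q3 (sensible, liquid) = 6.1220 * 4.0820 * 48.4310 = 1210.2909 kJ
Q_total = 2855.5170 kJ

2855.5170 kJ


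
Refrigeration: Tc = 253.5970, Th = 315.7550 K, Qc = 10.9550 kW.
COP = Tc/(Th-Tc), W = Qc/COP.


COP = 253.5970 / 62.1580 = 4.0799
W = 10.9550 / 4.0799 = 2.6851 kW

COP = 4.0799, W = 2.6851 kW


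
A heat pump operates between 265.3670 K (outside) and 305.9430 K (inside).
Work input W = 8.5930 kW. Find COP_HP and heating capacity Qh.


COP = 305.9430 / 40.5760 = 7.5400
Qh = 7.5400 * 8.5930 = 64.7912 kW

COP = 7.5400, Qh = 64.7912 kW


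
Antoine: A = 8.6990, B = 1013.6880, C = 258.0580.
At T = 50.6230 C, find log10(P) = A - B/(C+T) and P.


C+T = 308.6810
B/(C+T) = 3.2839
log10(P) = 8.6990 - 3.2839 = 5.4151
P = 10^5.4151 = 260055.5343 mmHg

260055.5343 mmHg


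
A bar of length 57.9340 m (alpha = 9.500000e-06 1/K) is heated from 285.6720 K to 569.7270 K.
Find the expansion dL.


dT = 284.0550 K
dL = 9.500000e-06 * 57.9340 * 284.0550 = 0.156336 m
L_final = 58.090336 m

dL = 0.156336 m


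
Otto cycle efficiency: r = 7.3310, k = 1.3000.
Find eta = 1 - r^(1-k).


r^(k-1) = 1.8178
eta = 1 - 1/1.8178 = 0.4499 = 44.9888%

44.9888%


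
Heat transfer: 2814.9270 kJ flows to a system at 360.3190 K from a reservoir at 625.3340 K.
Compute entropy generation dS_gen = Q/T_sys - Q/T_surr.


dS_sys = 2814.9270/360.3190 = 7.8123 kJ/K
dS_surr = -2814.9270/625.3340 = -4.5015 kJ/K
dS_gen = 7.8123 - 4.5015 = 3.3108 kJ/K (irreversible)

dS_gen = 3.3108 kJ/K, irreversible


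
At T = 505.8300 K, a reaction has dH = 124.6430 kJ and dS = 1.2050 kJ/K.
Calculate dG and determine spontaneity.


T*dS = 505.8300 * 1.2050 = 609.5252 kJ
dG = 124.6430 - 609.5252 = -484.8822 kJ (spontaneous)

dG = -484.8822 kJ, spontaneous


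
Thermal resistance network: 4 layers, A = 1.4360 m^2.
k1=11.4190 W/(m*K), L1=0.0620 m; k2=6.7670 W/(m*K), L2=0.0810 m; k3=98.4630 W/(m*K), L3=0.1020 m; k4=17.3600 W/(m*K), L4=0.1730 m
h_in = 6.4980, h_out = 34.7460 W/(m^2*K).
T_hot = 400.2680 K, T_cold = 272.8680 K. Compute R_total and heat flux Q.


R_conv_in = 1/(6.4980*1.4360) = 0.1072
R_1 = 0.0620/(11.4190*1.4360) = 0.0038
R_2 = 0.0810/(6.7670*1.4360) = 0.0083
R_3 = 0.1020/(98.4630*1.4360) = 0.0007
R_4 = 0.1730/(17.3600*1.4360) = 0.0069
R_conv_out = 1/(34.7460*1.4360) = 0.0200
R_total = 0.1470 K/W
Q = 127.4000 / 0.1470 = 866.7383 W

R_total = 0.1470 K/W, Q = 866.7383 W


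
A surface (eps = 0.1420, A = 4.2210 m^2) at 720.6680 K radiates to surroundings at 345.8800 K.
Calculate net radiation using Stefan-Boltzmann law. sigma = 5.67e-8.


T^4 = 2.6974e+11
Tsurr^4 = 1.4312e+10
Q = 0.1420 * 5.67e-8 * 4.2210 * 2.5543e+11 = 8680.6157 W

8680.6157 W


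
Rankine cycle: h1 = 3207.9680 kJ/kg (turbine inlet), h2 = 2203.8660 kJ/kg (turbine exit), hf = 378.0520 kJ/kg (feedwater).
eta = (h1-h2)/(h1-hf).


W = 1004.1020 kJ/kg
Q_in = 2829.9160 kJ/kg
eta = 0.3548 = 35.4817%

eta = 35.4817%


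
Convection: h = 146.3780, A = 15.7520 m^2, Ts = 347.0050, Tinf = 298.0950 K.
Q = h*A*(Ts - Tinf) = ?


dT = 48.9100 K
Q = 146.3780 * 15.7520 * 48.9100 = 112774.0494 W

112774.0494 W


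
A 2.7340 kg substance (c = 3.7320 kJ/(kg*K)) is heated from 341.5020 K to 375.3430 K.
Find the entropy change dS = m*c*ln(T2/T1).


T2/T1 = 1.0991
ln(T2/T1) = 0.0945
dS = 2.7340 * 3.7320 * 0.0945 = 0.9641 kJ/K

0.9641 kJ/K


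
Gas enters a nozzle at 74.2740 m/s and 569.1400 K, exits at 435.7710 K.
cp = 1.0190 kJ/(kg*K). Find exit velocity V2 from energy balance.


dT = 133.3690 K
2*cp*1000*dT = 271806.0220
V1^2 = 5516.6271
V2 = sqrt(277322.6491) = 526.6143 m/s

526.6143 m/s


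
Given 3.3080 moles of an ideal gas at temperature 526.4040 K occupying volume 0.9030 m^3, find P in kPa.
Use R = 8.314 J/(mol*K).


P = nRT/V = 3.3080 * 8.314 * 526.4040 / 0.9030
= 14477.5376 / 0.9030 = 16032.7105 Pa = 16.0327 kPa

16.0327 kPa


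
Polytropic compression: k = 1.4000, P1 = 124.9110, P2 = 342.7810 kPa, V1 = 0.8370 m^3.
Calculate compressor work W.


(k-1)/k = 0.2857
(P2/P1)^exp = 1.3343
W = 3.5000 * 124.9110 * 0.8370 * (1.3343 - 1) = 122.3386 kJ

122.3386 kJ


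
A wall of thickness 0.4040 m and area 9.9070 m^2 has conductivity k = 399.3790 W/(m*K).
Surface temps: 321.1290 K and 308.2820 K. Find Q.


dT = 12.8470 K
Q = 399.3790 * 9.9070 * 12.8470 / 0.4040 = 125819.4398 W

125819.4398 W


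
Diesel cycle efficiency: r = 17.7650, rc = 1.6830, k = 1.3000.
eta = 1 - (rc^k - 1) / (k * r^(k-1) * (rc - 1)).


r^(k-1) = 2.3707
rc^k = 1.9675
eta = 0.5404 = 54.0372%

54.0372%


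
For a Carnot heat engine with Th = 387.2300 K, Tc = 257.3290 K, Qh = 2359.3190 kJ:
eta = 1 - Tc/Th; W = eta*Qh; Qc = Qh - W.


eta = 1 - 257.3290/387.2300 = 0.3355
W = 0.3355 * 2359.3190 = 791.4622 kJ
Qc = 2359.3190 - 791.4622 = 1567.8568 kJ

eta = 33.5462%, W = 791.4622 kJ, Qc = 1567.8568 kJ


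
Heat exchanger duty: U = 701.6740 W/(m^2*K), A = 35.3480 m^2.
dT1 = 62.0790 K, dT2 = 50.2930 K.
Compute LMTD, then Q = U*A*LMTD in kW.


LMTD = 55.9794 K
Q = 701.6740 * 35.3480 * 55.9794 = 1388443.4679 W = 1388.4435 kW

1388.4435 kW


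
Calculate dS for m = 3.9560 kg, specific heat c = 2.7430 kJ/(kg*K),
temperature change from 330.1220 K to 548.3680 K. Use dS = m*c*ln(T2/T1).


T2/T1 = 1.6611
ln(T2/T1) = 0.5075
dS = 3.9560 * 2.7430 * 0.5075 = 5.5069 kJ/K

5.5069 kJ/K


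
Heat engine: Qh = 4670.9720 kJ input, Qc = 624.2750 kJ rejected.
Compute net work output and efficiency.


W = 4670.9720 - 624.2750 = 4046.6970 kJ
eta = 4046.6970 / 4670.9720 = 0.8664 = 86.6350%

W = 4046.6970 kJ, eta = 86.6350%


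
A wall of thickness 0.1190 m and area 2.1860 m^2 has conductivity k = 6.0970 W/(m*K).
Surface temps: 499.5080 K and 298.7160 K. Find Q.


dT = 200.7920 K
Q = 6.0970 * 2.1860 * 200.7920 / 0.1190 = 22488.7749 W

22488.7749 W


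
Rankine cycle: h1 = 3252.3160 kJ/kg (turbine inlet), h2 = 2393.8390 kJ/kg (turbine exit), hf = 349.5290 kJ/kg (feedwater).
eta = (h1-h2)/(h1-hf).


W = 858.4770 kJ/kg
Q_in = 2902.7870 kJ/kg
eta = 0.2957 = 29.5742%

eta = 29.5742%


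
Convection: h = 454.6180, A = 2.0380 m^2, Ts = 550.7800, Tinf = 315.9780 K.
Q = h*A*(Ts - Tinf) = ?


dT = 234.8020 K
Q = 454.6180 * 2.0380 * 234.8020 = 217546.7495 W

217546.7495 W


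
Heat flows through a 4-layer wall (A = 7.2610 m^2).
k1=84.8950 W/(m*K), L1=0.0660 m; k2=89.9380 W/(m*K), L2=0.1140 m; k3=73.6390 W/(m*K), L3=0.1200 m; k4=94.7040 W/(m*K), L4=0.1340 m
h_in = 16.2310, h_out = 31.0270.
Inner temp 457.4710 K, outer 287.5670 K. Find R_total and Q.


R_conv_in = 1/(16.2310*7.2610) = 0.0085
R_1 = 0.0660/(84.8950*7.2610) = 0.0001
R_2 = 0.1140/(89.9380*7.2610) = 0.0002
R_3 = 0.1200/(73.6390*7.2610) = 0.0002
R_4 = 0.1340/(94.7040*7.2610) = 0.0002
R_conv_out = 1/(31.0270*7.2610) = 0.0044
R_total = 0.0136 K/W
Q = 169.9040 / 0.0136 = 12470.1641 W

R_total = 0.0136 K/W, Q = 12470.1641 W


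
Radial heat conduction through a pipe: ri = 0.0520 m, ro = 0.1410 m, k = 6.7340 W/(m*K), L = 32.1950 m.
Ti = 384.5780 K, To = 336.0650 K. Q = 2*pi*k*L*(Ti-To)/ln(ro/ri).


dT = 48.5130 K
ln(ro/ri) = 0.9975
Q = 2*pi*6.7340*32.1950*48.5130 / 0.9975 = 66249.0411 W

66249.0411 W


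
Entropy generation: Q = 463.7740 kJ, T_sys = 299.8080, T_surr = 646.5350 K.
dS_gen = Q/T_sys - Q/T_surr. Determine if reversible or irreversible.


dS_sys = 463.7740/299.8080 = 1.5469 kJ/K
dS_surr = -463.7740/646.5350 = -0.7173 kJ/K
dS_gen = 1.5469 - 0.7173 = 0.8296 kJ/K (irreversible)

dS_gen = 0.8296 kJ/K, irreversible


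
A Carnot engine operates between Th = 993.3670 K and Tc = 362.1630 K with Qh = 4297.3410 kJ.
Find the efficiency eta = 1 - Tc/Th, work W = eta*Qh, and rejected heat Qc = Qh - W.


eta = 1 - 362.1630/993.3670 = 0.6354
W = 0.6354 * 4297.3410 = 2730.6110 kJ
Qc = 4297.3410 - 2730.6110 = 1566.7300 kJ

eta = 63.5419%, W = 2730.6110 kJ, Qc = 1566.7300 kJ


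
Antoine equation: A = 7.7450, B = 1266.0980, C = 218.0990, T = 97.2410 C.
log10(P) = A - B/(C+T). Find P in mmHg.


C+T = 315.3400
B/(C+T) = 4.0150
log10(P) = 7.7450 - 4.0150 = 3.7300
P = 10^3.7300 = 5370.0082 mmHg

5370.0082 mmHg


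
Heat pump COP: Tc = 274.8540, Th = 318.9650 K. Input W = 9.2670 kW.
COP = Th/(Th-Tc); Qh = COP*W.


COP = 318.9650 / 44.1110 = 7.2310
Qh = 7.2310 * 9.2670 = 67.0093 kW

COP = 7.2310, Qh = 67.0093 kW


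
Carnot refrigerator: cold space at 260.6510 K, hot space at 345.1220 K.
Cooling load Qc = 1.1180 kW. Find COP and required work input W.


COP = 260.6510 / 84.4710 = 3.0857
W = 1.1180 / 3.0857 = 0.3623 kW

COP = 3.0857, W = 0.3623 kW


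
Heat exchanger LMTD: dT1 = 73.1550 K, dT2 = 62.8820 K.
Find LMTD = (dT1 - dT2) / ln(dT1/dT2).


dT1/dT2 = 1.1634
ln(dT1/dT2) = 0.1513
LMTD = 10.2730 / 0.1513 = 67.8890 K

67.8890 K


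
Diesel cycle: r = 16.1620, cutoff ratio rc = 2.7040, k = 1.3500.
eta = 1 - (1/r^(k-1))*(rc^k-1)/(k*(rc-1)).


r^(k-1) = 2.6483
rc^k = 3.8301
eta = 0.5355 = 53.5459%

53.5459%


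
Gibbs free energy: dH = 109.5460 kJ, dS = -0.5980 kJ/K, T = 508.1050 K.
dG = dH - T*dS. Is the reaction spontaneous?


T*dS = 508.1050 * -0.5980 = -303.8468 kJ
dG = 109.5460 + 303.8468 = 413.3928 kJ (non-spontaneous)

dG = 413.3928 kJ, non-spontaneous


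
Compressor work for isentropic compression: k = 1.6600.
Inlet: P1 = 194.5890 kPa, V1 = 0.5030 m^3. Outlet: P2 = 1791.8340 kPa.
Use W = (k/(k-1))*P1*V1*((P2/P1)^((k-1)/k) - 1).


(k-1)/k = 0.3976
(P2/P1)^exp = 2.4174
W = 2.5152 * 194.5890 * 0.5030 * (2.4174 - 1) = 348.9336 kJ

348.9336 kJ


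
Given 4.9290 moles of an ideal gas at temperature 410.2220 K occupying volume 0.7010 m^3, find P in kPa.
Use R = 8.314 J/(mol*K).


P = nRT/V = 4.9290 * 8.314 * 410.2220 / 0.7010
= 16810.7770 / 0.7010 = 23981.1369 Pa = 23.9811 kPa

23.9811 kPa


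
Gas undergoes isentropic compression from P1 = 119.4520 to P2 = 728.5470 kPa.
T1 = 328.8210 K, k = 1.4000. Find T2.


(k-1)/k = 0.2857
(P2/P1)^exp = 1.6763
T2 = 328.8210 * 1.6763 = 551.2146 K

551.2146 K


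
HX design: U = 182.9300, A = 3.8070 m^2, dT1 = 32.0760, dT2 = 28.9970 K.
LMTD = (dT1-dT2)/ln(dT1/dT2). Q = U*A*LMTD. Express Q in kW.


LMTD = 30.5106 K
Q = 182.9300 * 3.8070 * 30.5106 = 21248.0323 W = 21.2480 kW

21.2480 kW


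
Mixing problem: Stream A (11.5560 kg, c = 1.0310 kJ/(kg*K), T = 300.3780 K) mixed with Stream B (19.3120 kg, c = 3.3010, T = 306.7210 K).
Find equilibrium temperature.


num = 23131.9044
den = 75.6631
Tf = 305.7222 K

305.7222 K


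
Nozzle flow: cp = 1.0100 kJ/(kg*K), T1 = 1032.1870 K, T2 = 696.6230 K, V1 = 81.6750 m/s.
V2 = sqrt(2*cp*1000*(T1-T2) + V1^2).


dT = 335.5640 K
2*cp*1000*dT = 677839.2800
V1^2 = 6670.8056
V2 = sqrt(684510.0856) = 827.3512 m/s

827.3512 m/s


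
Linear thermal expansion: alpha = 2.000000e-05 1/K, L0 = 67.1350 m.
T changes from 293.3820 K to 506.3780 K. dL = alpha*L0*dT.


dT = 212.9960 K
dL = 2.000000e-05 * 67.1350 * 212.9960 = 0.285990 m
L_final = 67.420990 m

dL = 0.285990 m


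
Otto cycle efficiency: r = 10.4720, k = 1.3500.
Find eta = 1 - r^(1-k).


r^(k-1) = 2.2752
eta = 1 - 1/2.2752 = 0.5605 = 56.0469%

56.0469%


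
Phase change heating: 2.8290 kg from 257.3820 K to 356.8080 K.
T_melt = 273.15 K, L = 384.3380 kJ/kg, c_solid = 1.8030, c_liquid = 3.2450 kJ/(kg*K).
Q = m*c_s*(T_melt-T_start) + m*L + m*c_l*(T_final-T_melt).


Q1 (sensible, solid) = 2.8290 * 1.8030 * 15.7680 = 80.4276 kJ
Q2 (latent) = 2.8290 * 384.3380 = 1087.2922 kJ
Q3 (sensible, liquid) = 2.8290 * 3.2450 * 83.6580 = 767.9892 kJ
Q_total = 1935.7091 kJ

1935.7091 kJ


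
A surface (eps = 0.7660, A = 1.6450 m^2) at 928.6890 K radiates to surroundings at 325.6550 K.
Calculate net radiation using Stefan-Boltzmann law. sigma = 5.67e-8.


T^4 = 7.4384e+11
Tsurr^4 = 1.1247e+10
Q = 0.7660 * 5.67e-8 * 1.6450 * 7.3260e+11 = 52341.0325 W

52341.0325 W


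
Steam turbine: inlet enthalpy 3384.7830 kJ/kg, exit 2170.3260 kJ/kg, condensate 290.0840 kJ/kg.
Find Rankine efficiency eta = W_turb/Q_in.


W = 1214.4570 kJ/kg
Q_in = 3094.6990 kJ/kg
eta = 0.3924 = 39.2431%

eta = 39.2431%


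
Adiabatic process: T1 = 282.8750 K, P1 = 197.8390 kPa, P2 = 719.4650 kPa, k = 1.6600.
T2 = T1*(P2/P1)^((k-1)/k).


(k-1)/k = 0.3976
(P2/P1)^exp = 1.6708
T2 = 282.8750 * 1.6708 = 472.6314 K

472.6314 K


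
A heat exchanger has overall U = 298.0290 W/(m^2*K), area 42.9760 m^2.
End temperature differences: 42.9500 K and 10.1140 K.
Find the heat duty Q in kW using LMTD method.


LMTD = 22.7063 K
Q = 298.0290 * 42.9760 * 22.7063 = 290824.9209 W = 290.8249 kW

290.8249 kW


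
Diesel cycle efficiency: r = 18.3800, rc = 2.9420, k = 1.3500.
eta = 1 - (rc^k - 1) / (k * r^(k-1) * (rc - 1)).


r^(k-1) = 2.7703
rc^k = 4.2921
eta = 0.5467 = 54.6720%

54.6720%


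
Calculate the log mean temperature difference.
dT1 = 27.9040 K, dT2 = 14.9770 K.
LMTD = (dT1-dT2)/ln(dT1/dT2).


dT1/dT2 = 1.8631
ln(dT1/dT2) = 0.6223
LMTD = 12.9270 / 0.6223 = 20.7745 K

20.7745 K


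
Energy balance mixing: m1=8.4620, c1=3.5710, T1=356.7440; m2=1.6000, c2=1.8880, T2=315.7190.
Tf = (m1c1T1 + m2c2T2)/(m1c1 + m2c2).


num = 11733.7435
den = 33.2386
Tf = 353.0156 K

353.0156 K


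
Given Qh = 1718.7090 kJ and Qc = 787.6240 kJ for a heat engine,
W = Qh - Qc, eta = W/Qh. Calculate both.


W = 1718.7090 - 787.6240 = 931.0850 kJ
eta = 931.0850 / 1718.7090 = 0.5417 = 54.1735%

W = 931.0850 kJ, eta = 54.1735%


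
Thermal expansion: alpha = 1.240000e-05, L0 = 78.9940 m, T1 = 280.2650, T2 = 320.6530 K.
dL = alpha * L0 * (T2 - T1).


dT = 40.3880 K
dL = 1.240000e-05 * 78.9940 * 40.3880 = 0.039561 m
L_final = 79.033561 m

dL = 0.039561 m


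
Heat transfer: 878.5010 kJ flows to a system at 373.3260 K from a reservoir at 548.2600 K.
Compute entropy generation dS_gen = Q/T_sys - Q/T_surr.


dS_sys = 878.5010/373.3260 = 2.3532 kJ/K
dS_surr = -878.5010/548.2600 = -1.6023 kJ/K
dS_gen = 2.3532 - 1.6023 = 0.7508 kJ/K (irreversible)

dS_gen = 0.7508 kJ/K, irreversible


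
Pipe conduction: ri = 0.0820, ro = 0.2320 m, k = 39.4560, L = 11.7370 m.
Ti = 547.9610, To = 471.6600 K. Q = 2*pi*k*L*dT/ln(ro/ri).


dT = 76.3010 K
ln(ro/ri) = 1.0400
Q = 2*pi*39.4560*11.7370*76.3010 / 1.0400 = 213471.2287 W

213471.2287 W


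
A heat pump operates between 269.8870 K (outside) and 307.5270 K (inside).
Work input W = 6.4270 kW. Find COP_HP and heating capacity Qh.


COP = 307.5270 / 37.6400 = 8.1702
Qh = 8.1702 * 6.4270 = 52.5100 kW

COP = 8.1702, Qh = 52.5100 kW


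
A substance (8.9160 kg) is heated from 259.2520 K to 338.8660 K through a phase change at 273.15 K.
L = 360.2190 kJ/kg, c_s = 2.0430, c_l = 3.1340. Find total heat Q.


Q1 (sensible, solid) = 8.9160 * 2.0430 * 13.8980 = 253.1575 kJ
Q2 (latent) = 8.9160 * 360.2190 = 3211.7126 kJ
Q3 (sensible, liquid) = 8.9160 * 3.1340 * 65.7160 = 1836.2854 kJ
Q_total = 5301.1554 kJ

5301.1554 kJ
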